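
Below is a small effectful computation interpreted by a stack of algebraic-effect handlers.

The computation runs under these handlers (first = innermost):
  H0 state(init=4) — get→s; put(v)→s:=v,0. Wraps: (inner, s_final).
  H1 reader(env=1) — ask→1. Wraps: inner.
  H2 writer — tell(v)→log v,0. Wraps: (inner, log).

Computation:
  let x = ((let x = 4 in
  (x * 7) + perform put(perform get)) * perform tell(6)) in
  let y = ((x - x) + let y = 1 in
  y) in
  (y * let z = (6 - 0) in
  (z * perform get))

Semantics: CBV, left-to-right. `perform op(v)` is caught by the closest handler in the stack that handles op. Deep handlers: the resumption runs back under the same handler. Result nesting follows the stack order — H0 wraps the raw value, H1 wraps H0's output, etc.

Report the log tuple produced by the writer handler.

Answer: (6)

Working:
get @ H0 ⇒ 4
put(4) @ H0 ⇒ s:=4
tell(6) @ H2 ⇒ log+=6
get @ H0 ⇒ 4
H0 returns (24, 4)
H1 returns (24, 4)
H2 returns ((24, 4), (6))
= ((24, 4), (6))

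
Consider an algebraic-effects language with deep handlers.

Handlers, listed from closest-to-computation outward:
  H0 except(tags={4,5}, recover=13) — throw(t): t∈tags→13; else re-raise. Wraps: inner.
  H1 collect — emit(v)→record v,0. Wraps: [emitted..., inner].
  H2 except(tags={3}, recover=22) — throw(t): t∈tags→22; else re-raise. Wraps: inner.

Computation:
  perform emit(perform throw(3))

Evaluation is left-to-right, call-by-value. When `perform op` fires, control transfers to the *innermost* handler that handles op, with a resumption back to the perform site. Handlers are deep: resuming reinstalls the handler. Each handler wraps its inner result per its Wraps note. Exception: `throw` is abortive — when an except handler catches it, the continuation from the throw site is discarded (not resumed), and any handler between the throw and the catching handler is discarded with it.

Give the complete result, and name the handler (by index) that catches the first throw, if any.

Evaluation trace:
throw(3) @ H0 re-raised
throw(3) @ H2 caught ⇒ 22
= 22

Answer: 22 ; first throw caught by: H2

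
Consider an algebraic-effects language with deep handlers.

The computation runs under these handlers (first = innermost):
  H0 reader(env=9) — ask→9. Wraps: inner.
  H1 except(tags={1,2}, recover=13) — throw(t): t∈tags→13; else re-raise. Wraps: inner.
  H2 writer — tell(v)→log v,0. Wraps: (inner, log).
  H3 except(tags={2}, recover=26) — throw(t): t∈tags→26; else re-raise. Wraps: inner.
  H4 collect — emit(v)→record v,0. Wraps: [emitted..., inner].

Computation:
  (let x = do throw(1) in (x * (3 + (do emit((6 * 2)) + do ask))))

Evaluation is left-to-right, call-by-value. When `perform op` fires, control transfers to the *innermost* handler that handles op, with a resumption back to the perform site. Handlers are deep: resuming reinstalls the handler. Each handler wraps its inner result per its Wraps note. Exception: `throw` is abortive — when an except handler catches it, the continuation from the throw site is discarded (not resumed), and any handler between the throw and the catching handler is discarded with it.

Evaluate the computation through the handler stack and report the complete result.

Answer: [(13, ())]

Evaluation trace:
throw(1) @ H1 caught ⇒ 13
H2 returns (13, ())
H3 returns (13, ())
H4 returns [(13, ())]
= [(13, ())]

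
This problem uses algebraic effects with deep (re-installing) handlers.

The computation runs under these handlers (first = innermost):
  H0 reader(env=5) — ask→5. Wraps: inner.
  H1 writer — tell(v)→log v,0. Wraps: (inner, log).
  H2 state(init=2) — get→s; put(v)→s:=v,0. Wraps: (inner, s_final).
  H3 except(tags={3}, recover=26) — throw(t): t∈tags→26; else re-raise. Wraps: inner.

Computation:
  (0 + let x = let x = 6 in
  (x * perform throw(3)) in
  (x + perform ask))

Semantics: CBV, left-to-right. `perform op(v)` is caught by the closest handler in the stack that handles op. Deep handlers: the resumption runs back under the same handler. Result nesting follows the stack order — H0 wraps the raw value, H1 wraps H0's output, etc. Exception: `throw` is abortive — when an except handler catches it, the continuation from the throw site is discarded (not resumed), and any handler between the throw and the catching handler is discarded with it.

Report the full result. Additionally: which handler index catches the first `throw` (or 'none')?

Working:
throw(3) @ H3 caught ⇒ 26
= 26

Answer: 26 ; first throw caught by: H3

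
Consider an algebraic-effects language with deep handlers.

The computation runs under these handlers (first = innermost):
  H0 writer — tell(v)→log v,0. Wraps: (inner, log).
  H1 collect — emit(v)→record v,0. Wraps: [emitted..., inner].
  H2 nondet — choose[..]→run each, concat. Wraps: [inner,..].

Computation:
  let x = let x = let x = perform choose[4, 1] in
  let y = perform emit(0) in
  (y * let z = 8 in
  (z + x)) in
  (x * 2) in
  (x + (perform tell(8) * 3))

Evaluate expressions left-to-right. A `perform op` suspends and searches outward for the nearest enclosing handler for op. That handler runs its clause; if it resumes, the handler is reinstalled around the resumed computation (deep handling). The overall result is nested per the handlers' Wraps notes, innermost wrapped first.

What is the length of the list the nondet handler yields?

Answer: 2

Evaluation trace:
choose[4, 1] @ H2
  branch[0] choose=4:
    emit(0) @ H1 ⇒ out+=0
    tell(8) @ H0 ⇒ log+=8
    H0 returns (0, (8))
    H1 returns [0, (0, (8))]
    H2 returns [[0, (0, (8))]]
  branch[1] choose=1:
    emit(0) @ H1 ⇒ out+=0
    tell(8) @ H0 ⇒ log+=8
    H0 returns (0, (8))
    H1 returns [0, (0, (8))]
    H2 returns [[0, (0, (8))]]
= [[0, (0, (8))], [0, (0, (8))]]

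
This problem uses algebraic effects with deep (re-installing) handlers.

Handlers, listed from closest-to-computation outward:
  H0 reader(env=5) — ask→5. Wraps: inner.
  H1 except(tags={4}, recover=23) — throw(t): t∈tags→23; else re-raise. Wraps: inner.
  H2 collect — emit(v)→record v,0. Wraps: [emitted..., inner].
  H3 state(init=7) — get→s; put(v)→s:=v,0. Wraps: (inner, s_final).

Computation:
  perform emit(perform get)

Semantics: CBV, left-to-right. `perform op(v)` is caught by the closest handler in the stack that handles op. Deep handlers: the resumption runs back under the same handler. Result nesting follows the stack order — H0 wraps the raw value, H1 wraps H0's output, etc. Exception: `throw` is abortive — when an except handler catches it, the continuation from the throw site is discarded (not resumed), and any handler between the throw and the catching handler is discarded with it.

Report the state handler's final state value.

Working:
get @ H3 ⇒ 7
emit(7) @ H2 ⇒ out+=7
H0 returns 0
H1 returns 0
H2 returns [7, 0]
H3 returns ([7, 0], 7)
= ([7, 0], 7)

Answer: 7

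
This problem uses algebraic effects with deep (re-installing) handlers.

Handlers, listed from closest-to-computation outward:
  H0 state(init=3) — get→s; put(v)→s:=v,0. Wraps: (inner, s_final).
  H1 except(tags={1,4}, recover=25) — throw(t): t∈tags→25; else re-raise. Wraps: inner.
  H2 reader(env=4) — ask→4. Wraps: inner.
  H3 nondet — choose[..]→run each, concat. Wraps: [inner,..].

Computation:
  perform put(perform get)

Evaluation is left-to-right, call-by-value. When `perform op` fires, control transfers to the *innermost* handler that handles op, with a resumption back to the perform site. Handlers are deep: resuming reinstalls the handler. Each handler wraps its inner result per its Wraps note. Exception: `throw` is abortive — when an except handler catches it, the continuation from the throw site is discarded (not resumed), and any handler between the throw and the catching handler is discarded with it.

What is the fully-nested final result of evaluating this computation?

Working:
get @ H0 ⇒ 3
put(3) @ H0 ⇒ s:=3
H0 returns (0, 3)
H1 returns (0, 3)
H2 returns (0, 3)
H3 returns [(0, 3)]
= [(0, 3)]

Answer: [(0, 3)]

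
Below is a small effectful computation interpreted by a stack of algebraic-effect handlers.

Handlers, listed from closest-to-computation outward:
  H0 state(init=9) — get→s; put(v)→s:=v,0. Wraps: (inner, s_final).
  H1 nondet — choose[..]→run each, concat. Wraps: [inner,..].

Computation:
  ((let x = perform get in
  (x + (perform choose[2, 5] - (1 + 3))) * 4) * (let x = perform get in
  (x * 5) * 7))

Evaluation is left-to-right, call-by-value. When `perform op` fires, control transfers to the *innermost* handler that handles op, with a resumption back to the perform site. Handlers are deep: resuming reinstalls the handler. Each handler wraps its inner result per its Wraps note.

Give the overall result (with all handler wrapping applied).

Answer: [(8820, 9), (12600, 9)]

Evaluation trace:
get @ H0 ⇒ 9
choose[2, 5] @ H1
  branch[0] choose=2:
    get @ H0 ⇒ 9
    H0 returns (8820, 9)
    H1 returns [(8820, 9)]
  branch[1] choose=5:
    get @ H0 ⇒ 9
    H0 returns (12600, 9)
    H1 returns [(12600, 9)]
= [(8820, 9), (12600, 9)]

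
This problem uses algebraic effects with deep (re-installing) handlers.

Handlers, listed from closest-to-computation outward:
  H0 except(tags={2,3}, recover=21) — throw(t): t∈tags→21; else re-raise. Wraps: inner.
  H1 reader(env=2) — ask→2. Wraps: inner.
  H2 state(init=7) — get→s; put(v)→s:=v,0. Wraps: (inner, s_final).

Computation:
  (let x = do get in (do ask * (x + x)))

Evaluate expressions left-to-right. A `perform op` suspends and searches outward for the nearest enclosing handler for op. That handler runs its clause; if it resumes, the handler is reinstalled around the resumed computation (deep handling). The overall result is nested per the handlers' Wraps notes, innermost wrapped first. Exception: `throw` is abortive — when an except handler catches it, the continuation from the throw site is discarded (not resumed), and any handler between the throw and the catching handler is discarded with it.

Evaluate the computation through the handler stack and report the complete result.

Answer: (28, 7)

Evaluation trace:
get @ H2 ⇒ 7
ask @ H1 ⇒ 2
H0 returns 28
H1 returns 28
H2 returns (28, 7)
= (28, 7)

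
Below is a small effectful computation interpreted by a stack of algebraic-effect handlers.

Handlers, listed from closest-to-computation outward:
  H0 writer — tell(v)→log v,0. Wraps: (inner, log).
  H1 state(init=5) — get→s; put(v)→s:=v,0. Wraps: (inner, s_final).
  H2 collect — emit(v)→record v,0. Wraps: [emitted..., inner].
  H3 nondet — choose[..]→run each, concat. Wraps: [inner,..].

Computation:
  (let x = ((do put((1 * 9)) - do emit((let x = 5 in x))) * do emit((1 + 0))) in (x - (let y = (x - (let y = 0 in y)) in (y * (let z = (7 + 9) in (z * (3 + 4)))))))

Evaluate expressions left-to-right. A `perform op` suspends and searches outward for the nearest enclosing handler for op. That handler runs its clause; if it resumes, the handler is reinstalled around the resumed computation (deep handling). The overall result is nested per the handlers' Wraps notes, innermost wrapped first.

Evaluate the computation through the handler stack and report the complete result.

Answer: [[5, 1, ((0, ()), 9)]]

Evaluation trace:
put(9) @ H1 ⇒ s:=9
emit(5) @ H2 ⇒ out+=5
emit(1) @ H2 ⇒ out+=1
H0 returns (0, ())
H1 returns ((0, ()), 9)
H2 returns [5, 1, ((0, ()), 9)]
H3 returns [[5, 1, ((0, ()), 9)]]
= [[5, 1, ((0, ()), 9)]]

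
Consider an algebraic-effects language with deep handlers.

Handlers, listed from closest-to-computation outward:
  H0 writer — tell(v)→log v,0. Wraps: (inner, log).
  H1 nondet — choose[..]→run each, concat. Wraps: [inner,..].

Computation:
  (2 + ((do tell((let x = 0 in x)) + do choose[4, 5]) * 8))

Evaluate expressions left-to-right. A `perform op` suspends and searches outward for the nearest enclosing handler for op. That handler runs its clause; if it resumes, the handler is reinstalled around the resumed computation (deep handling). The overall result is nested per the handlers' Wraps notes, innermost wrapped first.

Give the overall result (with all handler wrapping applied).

Step-by-step:
tell(0) @ H0 ⇒ log+=0
choose[4, 5] @ H1
  branch[0] choose=4:
    H0 returns (34, (0))
    H1 returns [(34, (0))]
  branch[1] choose=5:
    H0 returns (42, (0))
    H1 returns [(42, (0))]
= [(34, (0)), (42, (0))]

Answer: [(34, (0)), (42, (0))]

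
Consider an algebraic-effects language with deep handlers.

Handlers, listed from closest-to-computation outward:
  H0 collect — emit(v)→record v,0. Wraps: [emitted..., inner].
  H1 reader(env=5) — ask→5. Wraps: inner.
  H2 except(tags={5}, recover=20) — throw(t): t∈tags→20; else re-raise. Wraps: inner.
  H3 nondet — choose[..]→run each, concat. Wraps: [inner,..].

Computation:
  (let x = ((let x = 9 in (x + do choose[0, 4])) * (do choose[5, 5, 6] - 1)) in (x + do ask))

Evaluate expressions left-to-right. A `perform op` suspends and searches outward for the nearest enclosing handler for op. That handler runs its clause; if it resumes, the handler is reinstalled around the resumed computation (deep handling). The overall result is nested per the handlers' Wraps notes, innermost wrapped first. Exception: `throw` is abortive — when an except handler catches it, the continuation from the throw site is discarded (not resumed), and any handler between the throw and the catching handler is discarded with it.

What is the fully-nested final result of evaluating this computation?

Answer: [[41], [41], [50], [57], [57], [70]]

Step-by-step:
choose[0, 4] @ H3
  branch[0] choose=0:
    choose[5, 5, 6] @ H3
      branch[0] choose=5:
        ask @ H1 ⇒ 5
        H0 returns [41]
        H1 returns [41]
        H2 returns [41]
        H3 returns [[41]]
      branch[1] choose=5:
        ask @ H1 ⇒ 5
        H0 returns [41]
        H1 returns [41]
        H2 returns [41]
        H3 returns [[41]]
      branch[2] choose=6:
        ask @ H1 ⇒ 5
        H0 returns [50]
        H1 returns [50]
        H2 returns [50]
        H3 returns [[50]]
  branch[1] choose=4:
    choose[5, 5, 6] @ H3
      branch[0] choose=5:
        ask @ H1 ⇒ 5
        H0 returns [57]
        H1 returns [57]
        H2 returns [57]
        H3 returns [[57]]
      branch[1] choose=5:
        ask @ H1 ⇒ 5
        H0 returns [57]
        H1 returns [57]
        H2 returns [57]
        H3 returns [[57]]
      branch[2] choose=6:
        ask @ H1 ⇒ 5
        H0 returns [70]
        H1 returns [70]
        H2 returns [70]
        H3 returns [[70]]
= [[41], [41], [50], [57], [57], [70]]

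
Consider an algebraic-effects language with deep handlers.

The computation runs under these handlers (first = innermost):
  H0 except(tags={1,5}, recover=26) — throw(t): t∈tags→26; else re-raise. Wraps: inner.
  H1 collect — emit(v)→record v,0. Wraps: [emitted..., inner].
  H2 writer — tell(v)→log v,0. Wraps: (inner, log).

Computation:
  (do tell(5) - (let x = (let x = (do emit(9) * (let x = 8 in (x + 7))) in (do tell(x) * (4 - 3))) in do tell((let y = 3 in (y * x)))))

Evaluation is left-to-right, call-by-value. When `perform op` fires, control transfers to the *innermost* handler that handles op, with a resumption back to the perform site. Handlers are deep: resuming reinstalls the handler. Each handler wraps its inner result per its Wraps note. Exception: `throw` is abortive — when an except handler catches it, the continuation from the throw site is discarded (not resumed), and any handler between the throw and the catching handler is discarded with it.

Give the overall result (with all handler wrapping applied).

Evaluation trace:
tell(5) @ H2 ⇒ log+=5
emit(9) @ H1 ⇒ out+=9
tell(0) @ H2 ⇒ log+=0
tell(0) @ H2 ⇒ log+=0
H0 returns 0
H1 returns [9, 0]
H2 returns ([9, 0], (5, 0, 0))
= ([9, 0], (5, 0, 0))

Answer: ([9, 0], (5, 0, 0))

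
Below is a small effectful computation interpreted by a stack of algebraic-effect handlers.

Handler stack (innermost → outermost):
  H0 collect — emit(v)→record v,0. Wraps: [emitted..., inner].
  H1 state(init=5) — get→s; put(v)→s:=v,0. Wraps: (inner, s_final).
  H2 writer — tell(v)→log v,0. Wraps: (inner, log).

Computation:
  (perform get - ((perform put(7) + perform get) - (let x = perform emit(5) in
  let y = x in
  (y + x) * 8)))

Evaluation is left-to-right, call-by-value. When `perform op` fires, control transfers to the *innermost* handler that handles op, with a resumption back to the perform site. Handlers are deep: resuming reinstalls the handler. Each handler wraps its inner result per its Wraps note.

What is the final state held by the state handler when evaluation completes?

Working:
get @ H1 ⇒ 5
put(7) @ H1 ⇒ s:=7
get @ H1 ⇒ 7
emit(5) @ H0 ⇒ out+=5
H0 returns [5, -2]
H1 returns ([5, -2], 7)
H2 returns (([5, -2], 7), ())
= (([5, -2], 7), ())

Answer: 7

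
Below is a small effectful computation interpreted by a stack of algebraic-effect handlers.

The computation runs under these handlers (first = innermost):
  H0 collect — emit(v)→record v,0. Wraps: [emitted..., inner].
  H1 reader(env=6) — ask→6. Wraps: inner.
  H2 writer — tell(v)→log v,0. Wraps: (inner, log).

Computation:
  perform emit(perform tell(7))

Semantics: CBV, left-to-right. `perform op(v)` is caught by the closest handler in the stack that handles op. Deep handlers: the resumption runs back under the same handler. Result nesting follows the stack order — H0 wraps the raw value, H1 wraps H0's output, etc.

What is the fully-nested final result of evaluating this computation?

Step-by-step:
tell(7) @ H2 ⇒ log+=7
emit(0) @ H0 ⇒ out+=0
H0 returns [0, 0]
H1 returns [0, 0]
H2 returns ([0, 0], (7))
= ([0, 0], (7))

Answer: ([0, 0], (7))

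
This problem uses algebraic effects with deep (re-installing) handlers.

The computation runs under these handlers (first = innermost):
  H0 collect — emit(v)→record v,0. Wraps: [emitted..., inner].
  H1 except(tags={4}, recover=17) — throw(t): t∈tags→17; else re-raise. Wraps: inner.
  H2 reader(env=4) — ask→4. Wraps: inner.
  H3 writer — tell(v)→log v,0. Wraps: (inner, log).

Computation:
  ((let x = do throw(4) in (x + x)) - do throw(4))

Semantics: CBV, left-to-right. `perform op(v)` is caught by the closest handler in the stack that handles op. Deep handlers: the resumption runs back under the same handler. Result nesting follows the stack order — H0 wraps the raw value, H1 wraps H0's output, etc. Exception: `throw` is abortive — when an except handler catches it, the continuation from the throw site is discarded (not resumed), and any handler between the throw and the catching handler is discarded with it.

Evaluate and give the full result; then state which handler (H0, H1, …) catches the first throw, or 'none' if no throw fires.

Evaluation trace:
throw(4) @ H1 caught ⇒ 17
H2 returns 17
H3 returns (17, ())
= (17, ())

Answer: (17, ()) ; first throw caught by: H1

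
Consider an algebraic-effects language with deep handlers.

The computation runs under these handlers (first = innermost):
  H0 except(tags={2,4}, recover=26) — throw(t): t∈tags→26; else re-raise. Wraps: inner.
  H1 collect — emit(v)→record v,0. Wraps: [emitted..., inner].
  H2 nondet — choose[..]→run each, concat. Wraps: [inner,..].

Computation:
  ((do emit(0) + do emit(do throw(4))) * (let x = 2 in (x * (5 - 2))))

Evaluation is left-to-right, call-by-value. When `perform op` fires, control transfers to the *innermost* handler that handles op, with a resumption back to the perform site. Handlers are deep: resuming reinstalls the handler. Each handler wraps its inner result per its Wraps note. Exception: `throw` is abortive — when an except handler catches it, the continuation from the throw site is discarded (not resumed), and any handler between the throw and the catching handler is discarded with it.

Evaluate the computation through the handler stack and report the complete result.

Answer: [[0, 26]]

Step-by-step:
emit(0) @ H1 ⇒ out+=0
throw(4) @ H0 caught ⇒ 26
H1 returns [0, 26]
H2 returns [[0, 26]]
= [[0, 26]]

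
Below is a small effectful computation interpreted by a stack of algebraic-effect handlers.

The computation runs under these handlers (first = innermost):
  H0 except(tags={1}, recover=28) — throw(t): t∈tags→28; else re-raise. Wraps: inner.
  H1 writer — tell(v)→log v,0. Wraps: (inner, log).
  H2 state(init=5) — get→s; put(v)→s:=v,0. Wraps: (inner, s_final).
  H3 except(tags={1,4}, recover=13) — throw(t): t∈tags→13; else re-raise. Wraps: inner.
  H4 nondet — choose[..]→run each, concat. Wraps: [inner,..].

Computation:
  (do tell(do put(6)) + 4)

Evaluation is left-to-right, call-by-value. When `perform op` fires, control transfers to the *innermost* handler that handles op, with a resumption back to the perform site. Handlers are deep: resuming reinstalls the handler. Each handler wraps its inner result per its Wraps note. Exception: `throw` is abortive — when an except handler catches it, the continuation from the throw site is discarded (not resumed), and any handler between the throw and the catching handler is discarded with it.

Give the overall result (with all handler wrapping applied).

Working:
put(6) @ H2 ⇒ s:=6
tell(0) @ H1 ⇒ log+=0
H0 returns 4
H1 returns (4, (0))
H2 returns ((4, (0)), 6)
H3 returns ((4, (0)), 6)
H4 returns [((4, (0)), 6)]
= [((4, (0)), 6)]

Answer: [((4, (0)), 6)]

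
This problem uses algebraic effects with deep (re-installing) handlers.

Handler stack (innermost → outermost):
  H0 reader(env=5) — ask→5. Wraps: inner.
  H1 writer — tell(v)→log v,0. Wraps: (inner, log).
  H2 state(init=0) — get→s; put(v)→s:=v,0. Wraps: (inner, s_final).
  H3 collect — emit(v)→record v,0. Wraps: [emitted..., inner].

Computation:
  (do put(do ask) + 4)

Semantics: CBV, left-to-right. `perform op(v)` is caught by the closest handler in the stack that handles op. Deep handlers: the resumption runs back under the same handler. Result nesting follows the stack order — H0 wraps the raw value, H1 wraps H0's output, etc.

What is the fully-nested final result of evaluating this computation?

Answer: [((4, ()), 5)]

Step-by-step:
ask @ H0 ⇒ 5
put(5) @ H2 ⇒ s:=5
H0 returns 4
H1 returns (4, ())
H2 returns ((4, ()), 5)
H3 returns [((4, ()), 5)]
= [((4, ()), 5)]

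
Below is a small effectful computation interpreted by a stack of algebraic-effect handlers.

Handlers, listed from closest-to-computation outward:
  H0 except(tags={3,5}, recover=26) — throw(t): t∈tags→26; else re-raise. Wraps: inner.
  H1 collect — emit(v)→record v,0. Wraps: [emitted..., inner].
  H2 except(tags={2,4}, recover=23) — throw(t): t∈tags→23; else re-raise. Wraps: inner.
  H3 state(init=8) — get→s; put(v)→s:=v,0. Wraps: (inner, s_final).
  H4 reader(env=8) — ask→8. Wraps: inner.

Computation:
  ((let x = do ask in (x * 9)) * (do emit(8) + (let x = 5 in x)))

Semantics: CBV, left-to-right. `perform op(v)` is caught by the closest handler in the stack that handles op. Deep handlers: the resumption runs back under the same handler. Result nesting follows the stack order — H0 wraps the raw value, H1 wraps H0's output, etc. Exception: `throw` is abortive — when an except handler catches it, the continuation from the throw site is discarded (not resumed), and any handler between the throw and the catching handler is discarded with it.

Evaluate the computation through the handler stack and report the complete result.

Answer: ([8, 360], 8)

Evaluation trace:
ask @ H4 ⇒ 8
emit(8) @ H1 ⇒ out+=8
H0 returns 360
H1 returns [8, 360]
H2 returns [8, 360]
H3 returns ([8, 360], 8)
H4 returns ([8, 360], 8)
= ([8, 360], 8)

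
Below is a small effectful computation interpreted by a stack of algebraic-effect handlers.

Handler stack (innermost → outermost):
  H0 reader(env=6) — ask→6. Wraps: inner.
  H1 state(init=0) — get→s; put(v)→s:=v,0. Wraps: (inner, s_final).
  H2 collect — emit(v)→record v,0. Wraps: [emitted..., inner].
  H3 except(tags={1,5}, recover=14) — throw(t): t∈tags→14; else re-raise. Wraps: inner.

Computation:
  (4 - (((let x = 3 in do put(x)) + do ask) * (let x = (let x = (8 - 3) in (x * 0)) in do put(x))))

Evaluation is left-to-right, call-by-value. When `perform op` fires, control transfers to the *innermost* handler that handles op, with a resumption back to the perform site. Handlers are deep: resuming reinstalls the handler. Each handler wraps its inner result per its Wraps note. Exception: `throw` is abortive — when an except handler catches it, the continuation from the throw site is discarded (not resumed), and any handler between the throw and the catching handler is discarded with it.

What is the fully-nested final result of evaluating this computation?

Evaluation trace:
put(3) @ H1 ⇒ s:=3
ask @ H0 ⇒ 6
put(0) @ H1 ⇒ s:=0
H0 returns 4
H1 returns (4, 0)
H2 returns [(4, 0)]
H3 returns [(4, 0)]
= [(4, 0)]

Answer: [(4, 0)]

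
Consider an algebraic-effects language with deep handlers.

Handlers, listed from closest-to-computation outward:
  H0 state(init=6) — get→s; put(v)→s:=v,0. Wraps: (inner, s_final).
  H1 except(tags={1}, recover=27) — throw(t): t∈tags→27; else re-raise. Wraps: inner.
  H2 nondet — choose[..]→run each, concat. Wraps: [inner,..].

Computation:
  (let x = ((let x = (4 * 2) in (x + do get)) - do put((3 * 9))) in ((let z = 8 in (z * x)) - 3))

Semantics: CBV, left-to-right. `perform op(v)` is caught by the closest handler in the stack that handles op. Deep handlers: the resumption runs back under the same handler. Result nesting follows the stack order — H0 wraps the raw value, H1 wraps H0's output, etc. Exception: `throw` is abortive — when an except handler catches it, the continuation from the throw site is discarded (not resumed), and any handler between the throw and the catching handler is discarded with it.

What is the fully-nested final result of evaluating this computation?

Working:
get @ H0 ⇒ 6
put(27) @ H0 ⇒ s:=27
H0 returns (109, 27)
H1 returns (109, 27)
H2 returns [(109, 27)]
= [(109, 27)]

Answer: [(109, 27)]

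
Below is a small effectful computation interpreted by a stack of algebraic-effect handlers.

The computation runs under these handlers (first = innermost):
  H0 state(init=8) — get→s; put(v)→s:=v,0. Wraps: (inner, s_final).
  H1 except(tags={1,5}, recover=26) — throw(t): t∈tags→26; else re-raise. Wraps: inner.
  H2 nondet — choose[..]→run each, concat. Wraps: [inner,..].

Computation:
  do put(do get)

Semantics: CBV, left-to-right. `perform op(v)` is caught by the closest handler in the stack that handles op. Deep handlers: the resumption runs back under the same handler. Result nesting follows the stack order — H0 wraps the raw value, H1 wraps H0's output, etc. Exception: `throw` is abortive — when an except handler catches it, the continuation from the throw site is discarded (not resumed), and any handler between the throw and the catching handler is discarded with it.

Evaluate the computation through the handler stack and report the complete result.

Evaluation trace:
get @ H0 ⇒ 8
put(8) @ H0 ⇒ s:=8
H0 returns (0, 8)
H1 returns (0, 8)
H2 returns [(0, 8)]
= [(0, 8)]

Answer: [(0, 8)]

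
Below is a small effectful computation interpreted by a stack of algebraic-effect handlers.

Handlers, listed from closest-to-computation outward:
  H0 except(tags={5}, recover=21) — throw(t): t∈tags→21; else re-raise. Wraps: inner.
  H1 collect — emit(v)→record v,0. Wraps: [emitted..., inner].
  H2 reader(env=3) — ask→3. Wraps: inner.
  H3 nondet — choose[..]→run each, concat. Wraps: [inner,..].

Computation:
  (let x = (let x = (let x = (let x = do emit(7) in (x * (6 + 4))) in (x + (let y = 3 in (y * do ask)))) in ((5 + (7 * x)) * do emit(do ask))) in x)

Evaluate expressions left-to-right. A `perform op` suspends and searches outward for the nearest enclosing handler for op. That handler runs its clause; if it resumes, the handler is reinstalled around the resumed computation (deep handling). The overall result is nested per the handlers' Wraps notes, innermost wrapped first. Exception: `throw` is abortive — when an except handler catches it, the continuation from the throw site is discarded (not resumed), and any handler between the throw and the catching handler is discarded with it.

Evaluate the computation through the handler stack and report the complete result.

Step-by-step:
emit(7) @ H1 ⇒ out+=7
ask @ H2 ⇒ 3
ask @ H2 ⇒ 3
emit(3) @ H1 ⇒ out+=3
H0 returns 0
H1 returns [7, 3, 0]
H2 returns [7, 3, 0]
H3 returns [[7, 3, 0]]
= [[7, 3, 0]]

Answer: [[7, 3, 0]]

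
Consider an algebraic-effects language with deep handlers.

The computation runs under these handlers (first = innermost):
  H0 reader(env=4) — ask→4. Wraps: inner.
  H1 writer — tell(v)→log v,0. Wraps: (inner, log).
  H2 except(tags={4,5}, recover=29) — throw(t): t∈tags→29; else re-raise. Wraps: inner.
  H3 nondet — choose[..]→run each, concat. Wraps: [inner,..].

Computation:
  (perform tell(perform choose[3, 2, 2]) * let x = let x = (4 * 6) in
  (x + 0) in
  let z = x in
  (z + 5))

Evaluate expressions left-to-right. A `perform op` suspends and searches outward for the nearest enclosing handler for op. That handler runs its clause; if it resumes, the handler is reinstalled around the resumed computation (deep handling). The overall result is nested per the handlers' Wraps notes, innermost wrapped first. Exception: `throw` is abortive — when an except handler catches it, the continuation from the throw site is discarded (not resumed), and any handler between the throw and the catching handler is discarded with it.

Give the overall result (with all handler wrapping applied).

Answer: [(0, (3)), (0, (2)), (0, (2))]

Step-by-step:
choose[3, 2, 2] @ H3
  branch[0] choose=3:
    tell(3) @ H1 ⇒ log+=3
    H0 returns 0
    H1 returns (0, (3))
    H2 returns (0, (3))
    H3 returns [(0, (3))]
  branch[1] choose=2:
    tell(2) @ H1 ⇒ log+=2
    H0 returns 0
    H1 returns (0, (2))
    H2 returns (0, (2))
    H3 returns [(0, (2))]
  branch[2] choose=2:
    tell(2) @ H1 ⇒ log+=2
    H0 returns 0
    H1 returns (0, (2))
    H2 returns (0, (2))
    H3 returns [(0, (2))]
= [(0, (3)), (0, (2)), (0, (2))]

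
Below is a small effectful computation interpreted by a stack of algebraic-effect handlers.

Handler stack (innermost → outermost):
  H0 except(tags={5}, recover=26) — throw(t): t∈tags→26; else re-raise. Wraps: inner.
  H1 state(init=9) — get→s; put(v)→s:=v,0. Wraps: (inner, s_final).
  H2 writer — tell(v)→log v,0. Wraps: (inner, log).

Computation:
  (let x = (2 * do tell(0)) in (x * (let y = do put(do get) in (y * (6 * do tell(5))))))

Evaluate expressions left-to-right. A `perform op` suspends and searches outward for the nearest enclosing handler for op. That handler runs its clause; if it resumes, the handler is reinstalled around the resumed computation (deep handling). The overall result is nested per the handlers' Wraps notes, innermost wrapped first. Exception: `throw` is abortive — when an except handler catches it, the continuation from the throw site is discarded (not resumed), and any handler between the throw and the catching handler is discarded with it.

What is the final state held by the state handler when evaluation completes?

Answer: 9

Working:
tell(0) @ H2 ⇒ log+=0
get @ H1 ⇒ 9
put(9) @ H1 ⇒ s:=9
tell(5) @ H2 ⇒ log+=5
H0 returns 0
H1 returns (0, 9)
H2 returns ((0, 9), (0, 5))
= ((0, 9), (0, 5))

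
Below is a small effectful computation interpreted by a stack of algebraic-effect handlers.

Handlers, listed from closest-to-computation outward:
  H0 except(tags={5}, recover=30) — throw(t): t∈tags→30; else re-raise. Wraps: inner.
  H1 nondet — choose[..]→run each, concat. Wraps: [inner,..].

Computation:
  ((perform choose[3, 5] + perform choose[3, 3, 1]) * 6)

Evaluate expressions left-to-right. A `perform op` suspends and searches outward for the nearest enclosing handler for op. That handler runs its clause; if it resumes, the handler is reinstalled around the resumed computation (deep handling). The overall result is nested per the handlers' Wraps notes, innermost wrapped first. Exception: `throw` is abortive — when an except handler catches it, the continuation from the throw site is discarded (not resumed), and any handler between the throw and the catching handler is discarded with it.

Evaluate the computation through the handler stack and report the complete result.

Answer: [36, 36, 24, 48, 48, 36]

Step-by-step:
choose[3, 5] @ H1
  branch[0] choose=3:
    choose[3, 3, 1] @ H1
      branch[0] choose=3:
        H0 returns 36
        H1 returns [36]
      branch[1] choose=3:
        H0 returns 36
        H1 returns [36]
      branch[2] choose=1:
        H0 returns 24
        H1 returns [24]
  branch[1] choose=5:
    choose[3, 3, 1] @ H1
      branch[0] choose=3:
        H0 returns 48
        H1 returns [48]
      branch[1] choose=3:
        H0 returns 48
        H1 returns [48]
      branch[2] choose=1:
        H0 returns 36
        H1 returns [36]
= [36, 36, 24, 48, 48, 36]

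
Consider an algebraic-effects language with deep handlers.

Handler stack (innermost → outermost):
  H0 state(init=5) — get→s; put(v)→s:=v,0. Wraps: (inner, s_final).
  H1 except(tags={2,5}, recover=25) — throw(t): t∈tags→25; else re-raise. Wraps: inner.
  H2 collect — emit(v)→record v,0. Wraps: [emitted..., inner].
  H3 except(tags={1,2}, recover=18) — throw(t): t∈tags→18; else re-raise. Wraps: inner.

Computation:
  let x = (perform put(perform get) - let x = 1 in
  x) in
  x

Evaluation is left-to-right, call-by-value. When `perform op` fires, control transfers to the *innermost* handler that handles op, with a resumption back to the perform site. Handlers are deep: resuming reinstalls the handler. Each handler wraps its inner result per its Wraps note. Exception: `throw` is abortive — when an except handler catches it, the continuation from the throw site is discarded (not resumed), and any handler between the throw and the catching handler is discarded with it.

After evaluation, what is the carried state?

Answer: 5

Working:
get @ H0 ⇒ 5
put(5) @ H0 ⇒ s:=5
H0 returns (-1, 5)
H1 returns (-1, 5)
H2 returns [(-1, 5)]
H3 returns [(-1, 5)]
= [(-1, 5)]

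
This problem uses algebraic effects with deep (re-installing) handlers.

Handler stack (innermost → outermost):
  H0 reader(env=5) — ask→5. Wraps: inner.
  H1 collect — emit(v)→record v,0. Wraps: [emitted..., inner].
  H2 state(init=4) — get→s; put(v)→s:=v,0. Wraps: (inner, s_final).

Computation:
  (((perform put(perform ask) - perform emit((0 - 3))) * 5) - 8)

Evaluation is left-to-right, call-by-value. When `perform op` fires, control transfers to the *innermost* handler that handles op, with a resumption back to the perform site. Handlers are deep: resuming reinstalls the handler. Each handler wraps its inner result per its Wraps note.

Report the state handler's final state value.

Answer: 5

Evaluation trace:
ask @ H0 ⇒ 5
put(5) @ H2 ⇒ s:=5
emit(-3) @ H1 ⇒ out+=-3
H0 returns -8
H1 returns [-3, -8]
H2 returns ([-3, -8], 5)
= ([-3, -8], 5)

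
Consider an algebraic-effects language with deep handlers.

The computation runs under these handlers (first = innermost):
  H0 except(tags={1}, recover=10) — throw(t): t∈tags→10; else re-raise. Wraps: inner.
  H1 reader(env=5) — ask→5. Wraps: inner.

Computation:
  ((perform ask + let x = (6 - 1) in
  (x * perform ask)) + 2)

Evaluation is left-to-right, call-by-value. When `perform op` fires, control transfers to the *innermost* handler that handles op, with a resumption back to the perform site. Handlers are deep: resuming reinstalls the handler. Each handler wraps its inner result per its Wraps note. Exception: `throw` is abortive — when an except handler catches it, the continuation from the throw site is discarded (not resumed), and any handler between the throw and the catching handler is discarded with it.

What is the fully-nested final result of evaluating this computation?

Evaluation trace:
ask @ H1 ⇒ 5
ask @ H1 ⇒ 5
H0 returns 32
H1 returns 32
= 32

Answer: 32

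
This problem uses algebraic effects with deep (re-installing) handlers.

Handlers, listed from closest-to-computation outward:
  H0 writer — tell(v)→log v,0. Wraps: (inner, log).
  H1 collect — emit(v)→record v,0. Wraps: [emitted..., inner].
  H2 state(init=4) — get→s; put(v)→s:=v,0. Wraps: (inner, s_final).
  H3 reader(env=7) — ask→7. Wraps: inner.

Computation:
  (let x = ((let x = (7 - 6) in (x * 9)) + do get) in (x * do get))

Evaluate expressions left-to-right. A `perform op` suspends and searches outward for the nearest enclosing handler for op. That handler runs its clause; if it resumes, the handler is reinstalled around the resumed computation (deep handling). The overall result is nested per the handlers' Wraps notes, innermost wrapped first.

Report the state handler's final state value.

Answer: 4

Evaluation trace:
get @ H2 ⇒ 4
get @ H2 ⇒ 4
H0 returns (52, ())
H1 returns [(52, ())]
H2 returns ([(52, ())], 4)
H3 returns ([(52, ())], 4)
= ([(52, ())], 4)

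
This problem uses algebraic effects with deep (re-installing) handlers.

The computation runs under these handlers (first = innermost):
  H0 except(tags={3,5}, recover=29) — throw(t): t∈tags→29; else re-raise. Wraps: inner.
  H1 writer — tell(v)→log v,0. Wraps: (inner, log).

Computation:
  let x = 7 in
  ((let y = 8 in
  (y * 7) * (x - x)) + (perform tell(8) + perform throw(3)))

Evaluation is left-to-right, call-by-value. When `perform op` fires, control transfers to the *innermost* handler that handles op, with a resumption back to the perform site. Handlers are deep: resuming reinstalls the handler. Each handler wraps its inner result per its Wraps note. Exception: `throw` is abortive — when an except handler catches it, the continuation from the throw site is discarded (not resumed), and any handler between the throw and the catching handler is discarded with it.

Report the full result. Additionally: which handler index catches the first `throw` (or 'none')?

Working:
tell(8) @ H1 ⇒ log+=8
throw(3) @ H0 caught ⇒ 29
H1 returns (29, (8))
= (29, (8))

Answer: (29, (8)) ; first throw caught by: H0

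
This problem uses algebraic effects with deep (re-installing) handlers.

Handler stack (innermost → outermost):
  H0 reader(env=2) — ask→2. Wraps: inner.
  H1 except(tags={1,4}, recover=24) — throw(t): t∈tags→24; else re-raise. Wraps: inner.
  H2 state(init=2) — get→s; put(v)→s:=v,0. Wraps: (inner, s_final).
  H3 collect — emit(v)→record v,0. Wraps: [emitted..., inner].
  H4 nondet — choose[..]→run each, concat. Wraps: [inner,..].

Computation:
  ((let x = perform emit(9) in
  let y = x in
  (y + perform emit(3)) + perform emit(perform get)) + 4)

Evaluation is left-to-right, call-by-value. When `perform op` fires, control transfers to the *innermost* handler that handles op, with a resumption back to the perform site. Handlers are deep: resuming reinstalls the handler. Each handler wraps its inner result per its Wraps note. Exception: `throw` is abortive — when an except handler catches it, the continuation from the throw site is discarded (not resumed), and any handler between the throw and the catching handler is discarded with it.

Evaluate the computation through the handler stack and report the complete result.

Answer: [[9, 3, 2, (4, 2)]]

Working:
emit(9) @ H3 ⇒ out+=9
emit(3) @ H3 ⇒ out+=3
get @ H2 ⇒ 2
emit(2) @ H3 ⇒ out+=2
H0 returns 4
H1 returns 4
H2 returns (4, 2)
H3 returns [9, 3, 2, (4, 2)]
H4 returns [[9, 3, 2, (4, 2)]]
= [[9, 3, 2, (4, 2)]]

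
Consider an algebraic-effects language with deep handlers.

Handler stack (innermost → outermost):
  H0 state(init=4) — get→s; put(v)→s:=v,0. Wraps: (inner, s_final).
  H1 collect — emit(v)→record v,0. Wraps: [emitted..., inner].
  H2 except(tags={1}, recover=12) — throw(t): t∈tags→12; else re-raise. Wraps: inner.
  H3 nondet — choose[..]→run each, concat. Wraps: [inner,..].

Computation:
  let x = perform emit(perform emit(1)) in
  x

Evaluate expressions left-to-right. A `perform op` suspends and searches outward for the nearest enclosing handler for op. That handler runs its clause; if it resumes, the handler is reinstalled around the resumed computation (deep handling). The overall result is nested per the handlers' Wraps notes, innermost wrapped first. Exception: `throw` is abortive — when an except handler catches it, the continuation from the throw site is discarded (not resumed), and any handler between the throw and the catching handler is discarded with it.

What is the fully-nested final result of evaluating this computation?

Answer: [[1, 0, (0, 4)]]

Working:
emit(1) @ H1 ⇒ out+=1
emit(0) @ H1 ⇒ out+=0
H0 returns (0, 4)
H1 returns [1, 0, (0, 4)]
H2 returns [1, 0, (0, 4)]
H3 returns [[1, 0, (0, 4)]]
= [[1, 0, (0, 4)]]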